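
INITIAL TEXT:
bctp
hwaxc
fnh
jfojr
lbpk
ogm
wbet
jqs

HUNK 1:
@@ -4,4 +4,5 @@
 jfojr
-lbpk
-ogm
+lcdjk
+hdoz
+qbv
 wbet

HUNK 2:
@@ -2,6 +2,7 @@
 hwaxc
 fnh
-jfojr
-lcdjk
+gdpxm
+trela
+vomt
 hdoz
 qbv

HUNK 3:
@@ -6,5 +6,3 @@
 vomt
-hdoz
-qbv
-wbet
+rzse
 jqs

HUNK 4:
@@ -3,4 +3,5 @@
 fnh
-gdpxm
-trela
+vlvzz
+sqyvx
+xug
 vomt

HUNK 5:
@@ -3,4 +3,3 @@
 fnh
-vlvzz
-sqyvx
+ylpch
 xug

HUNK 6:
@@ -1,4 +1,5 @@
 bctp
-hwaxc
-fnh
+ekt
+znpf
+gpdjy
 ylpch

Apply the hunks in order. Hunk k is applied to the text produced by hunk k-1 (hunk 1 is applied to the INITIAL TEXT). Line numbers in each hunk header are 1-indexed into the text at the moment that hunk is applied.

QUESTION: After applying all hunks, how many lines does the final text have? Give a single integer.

Answer: 9

Derivation:
Hunk 1: at line 4 remove [lbpk,ogm] add [lcdjk,hdoz,qbv] -> 9 lines: bctp hwaxc fnh jfojr lcdjk hdoz qbv wbet jqs
Hunk 2: at line 2 remove [jfojr,lcdjk] add [gdpxm,trela,vomt] -> 10 lines: bctp hwaxc fnh gdpxm trela vomt hdoz qbv wbet jqs
Hunk 3: at line 6 remove [hdoz,qbv,wbet] add [rzse] -> 8 lines: bctp hwaxc fnh gdpxm trela vomt rzse jqs
Hunk 4: at line 3 remove [gdpxm,trela] add [vlvzz,sqyvx,xug] -> 9 lines: bctp hwaxc fnh vlvzz sqyvx xug vomt rzse jqs
Hunk 5: at line 3 remove [vlvzz,sqyvx] add [ylpch] -> 8 lines: bctp hwaxc fnh ylpch xug vomt rzse jqs
Hunk 6: at line 1 remove [hwaxc,fnh] add [ekt,znpf,gpdjy] -> 9 lines: bctp ekt znpf gpdjy ylpch xug vomt rzse jqs
Final line count: 9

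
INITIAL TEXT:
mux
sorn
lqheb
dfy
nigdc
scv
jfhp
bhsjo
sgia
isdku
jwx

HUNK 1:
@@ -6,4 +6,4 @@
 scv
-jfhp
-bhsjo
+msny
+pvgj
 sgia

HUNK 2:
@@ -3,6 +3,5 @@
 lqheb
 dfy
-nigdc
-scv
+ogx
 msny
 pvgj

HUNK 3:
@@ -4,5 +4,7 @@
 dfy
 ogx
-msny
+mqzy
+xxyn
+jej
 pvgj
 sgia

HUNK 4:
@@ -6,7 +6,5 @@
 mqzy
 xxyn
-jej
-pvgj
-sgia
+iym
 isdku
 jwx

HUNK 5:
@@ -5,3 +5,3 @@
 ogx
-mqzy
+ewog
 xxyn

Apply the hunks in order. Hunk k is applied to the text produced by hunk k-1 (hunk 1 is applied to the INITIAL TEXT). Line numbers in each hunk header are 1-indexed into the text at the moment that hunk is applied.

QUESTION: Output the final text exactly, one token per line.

Answer: mux
sorn
lqheb
dfy
ogx
ewog
xxyn
iym
isdku
jwx

Derivation:
Hunk 1: at line 6 remove [jfhp,bhsjo] add [msny,pvgj] -> 11 lines: mux sorn lqheb dfy nigdc scv msny pvgj sgia isdku jwx
Hunk 2: at line 3 remove [nigdc,scv] add [ogx] -> 10 lines: mux sorn lqheb dfy ogx msny pvgj sgia isdku jwx
Hunk 3: at line 4 remove [msny] add [mqzy,xxyn,jej] -> 12 lines: mux sorn lqheb dfy ogx mqzy xxyn jej pvgj sgia isdku jwx
Hunk 4: at line 6 remove [jej,pvgj,sgia] add [iym] -> 10 lines: mux sorn lqheb dfy ogx mqzy xxyn iym isdku jwx
Hunk 5: at line 5 remove [mqzy] add [ewog] -> 10 lines: mux sorn lqheb dfy ogx ewog xxyn iym isdku jwx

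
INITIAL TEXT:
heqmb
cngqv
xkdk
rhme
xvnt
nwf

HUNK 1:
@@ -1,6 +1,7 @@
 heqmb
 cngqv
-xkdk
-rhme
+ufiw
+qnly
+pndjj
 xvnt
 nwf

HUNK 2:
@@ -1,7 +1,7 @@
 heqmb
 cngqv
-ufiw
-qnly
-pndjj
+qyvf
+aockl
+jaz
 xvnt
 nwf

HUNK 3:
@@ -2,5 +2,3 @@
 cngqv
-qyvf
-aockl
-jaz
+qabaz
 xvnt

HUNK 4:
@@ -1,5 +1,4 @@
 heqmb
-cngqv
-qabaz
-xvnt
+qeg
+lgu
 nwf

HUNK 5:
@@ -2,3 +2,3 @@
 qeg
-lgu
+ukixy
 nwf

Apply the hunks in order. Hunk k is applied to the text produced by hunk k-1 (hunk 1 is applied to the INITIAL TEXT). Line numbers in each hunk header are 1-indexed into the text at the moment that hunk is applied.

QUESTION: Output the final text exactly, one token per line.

Hunk 1: at line 1 remove [xkdk,rhme] add [ufiw,qnly,pndjj] -> 7 lines: heqmb cngqv ufiw qnly pndjj xvnt nwf
Hunk 2: at line 1 remove [ufiw,qnly,pndjj] add [qyvf,aockl,jaz] -> 7 lines: heqmb cngqv qyvf aockl jaz xvnt nwf
Hunk 3: at line 2 remove [qyvf,aockl,jaz] add [qabaz] -> 5 lines: heqmb cngqv qabaz xvnt nwf
Hunk 4: at line 1 remove [cngqv,qabaz,xvnt] add [qeg,lgu] -> 4 lines: heqmb qeg lgu nwf
Hunk 5: at line 2 remove [lgu] add [ukixy] -> 4 lines: heqmb qeg ukixy nwf

Answer: heqmb
qeg
ukixy
nwf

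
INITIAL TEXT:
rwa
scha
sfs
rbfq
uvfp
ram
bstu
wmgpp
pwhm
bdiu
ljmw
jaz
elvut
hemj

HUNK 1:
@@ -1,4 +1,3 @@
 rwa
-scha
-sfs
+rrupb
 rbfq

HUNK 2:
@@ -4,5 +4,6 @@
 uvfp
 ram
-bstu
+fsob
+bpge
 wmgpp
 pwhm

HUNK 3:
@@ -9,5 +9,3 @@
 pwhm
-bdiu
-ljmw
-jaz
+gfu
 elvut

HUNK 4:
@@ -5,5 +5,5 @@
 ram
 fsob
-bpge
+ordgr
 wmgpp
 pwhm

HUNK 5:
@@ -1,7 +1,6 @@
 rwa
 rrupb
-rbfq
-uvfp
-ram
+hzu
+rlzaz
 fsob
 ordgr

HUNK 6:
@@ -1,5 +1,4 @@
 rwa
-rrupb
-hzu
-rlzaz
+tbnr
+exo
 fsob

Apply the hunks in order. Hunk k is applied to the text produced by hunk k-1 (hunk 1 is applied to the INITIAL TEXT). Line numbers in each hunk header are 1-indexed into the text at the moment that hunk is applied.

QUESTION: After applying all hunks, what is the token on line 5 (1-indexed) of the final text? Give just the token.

Answer: ordgr

Derivation:
Hunk 1: at line 1 remove [scha,sfs] add [rrupb] -> 13 lines: rwa rrupb rbfq uvfp ram bstu wmgpp pwhm bdiu ljmw jaz elvut hemj
Hunk 2: at line 4 remove [bstu] add [fsob,bpge] -> 14 lines: rwa rrupb rbfq uvfp ram fsob bpge wmgpp pwhm bdiu ljmw jaz elvut hemj
Hunk 3: at line 9 remove [bdiu,ljmw,jaz] add [gfu] -> 12 lines: rwa rrupb rbfq uvfp ram fsob bpge wmgpp pwhm gfu elvut hemj
Hunk 4: at line 5 remove [bpge] add [ordgr] -> 12 lines: rwa rrupb rbfq uvfp ram fsob ordgr wmgpp pwhm gfu elvut hemj
Hunk 5: at line 1 remove [rbfq,uvfp,ram] add [hzu,rlzaz] -> 11 lines: rwa rrupb hzu rlzaz fsob ordgr wmgpp pwhm gfu elvut hemj
Hunk 6: at line 1 remove [rrupb,hzu,rlzaz] add [tbnr,exo] -> 10 lines: rwa tbnr exo fsob ordgr wmgpp pwhm gfu elvut hemj
Final line 5: ordgr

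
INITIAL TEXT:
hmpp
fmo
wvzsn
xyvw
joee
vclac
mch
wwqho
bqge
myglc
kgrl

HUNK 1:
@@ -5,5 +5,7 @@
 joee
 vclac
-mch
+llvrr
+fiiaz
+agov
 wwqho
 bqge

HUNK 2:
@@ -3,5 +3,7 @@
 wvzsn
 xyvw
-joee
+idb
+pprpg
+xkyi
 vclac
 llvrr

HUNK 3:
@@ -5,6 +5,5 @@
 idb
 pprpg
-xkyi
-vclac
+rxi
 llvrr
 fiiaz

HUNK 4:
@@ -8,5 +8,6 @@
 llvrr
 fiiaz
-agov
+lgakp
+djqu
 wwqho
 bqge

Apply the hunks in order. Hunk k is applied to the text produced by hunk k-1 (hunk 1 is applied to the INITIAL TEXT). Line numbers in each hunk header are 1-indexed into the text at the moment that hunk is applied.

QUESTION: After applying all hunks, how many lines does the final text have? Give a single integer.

Answer: 15

Derivation:
Hunk 1: at line 5 remove [mch] add [llvrr,fiiaz,agov] -> 13 lines: hmpp fmo wvzsn xyvw joee vclac llvrr fiiaz agov wwqho bqge myglc kgrl
Hunk 2: at line 3 remove [joee] add [idb,pprpg,xkyi] -> 15 lines: hmpp fmo wvzsn xyvw idb pprpg xkyi vclac llvrr fiiaz agov wwqho bqge myglc kgrl
Hunk 3: at line 5 remove [xkyi,vclac] add [rxi] -> 14 lines: hmpp fmo wvzsn xyvw idb pprpg rxi llvrr fiiaz agov wwqho bqge myglc kgrl
Hunk 4: at line 8 remove [agov] add [lgakp,djqu] -> 15 lines: hmpp fmo wvzsn xyvw idb pprpg rxi llvrr fiiaz lgakp djqu wwqho bqge myglc kgrl
Final line count: 15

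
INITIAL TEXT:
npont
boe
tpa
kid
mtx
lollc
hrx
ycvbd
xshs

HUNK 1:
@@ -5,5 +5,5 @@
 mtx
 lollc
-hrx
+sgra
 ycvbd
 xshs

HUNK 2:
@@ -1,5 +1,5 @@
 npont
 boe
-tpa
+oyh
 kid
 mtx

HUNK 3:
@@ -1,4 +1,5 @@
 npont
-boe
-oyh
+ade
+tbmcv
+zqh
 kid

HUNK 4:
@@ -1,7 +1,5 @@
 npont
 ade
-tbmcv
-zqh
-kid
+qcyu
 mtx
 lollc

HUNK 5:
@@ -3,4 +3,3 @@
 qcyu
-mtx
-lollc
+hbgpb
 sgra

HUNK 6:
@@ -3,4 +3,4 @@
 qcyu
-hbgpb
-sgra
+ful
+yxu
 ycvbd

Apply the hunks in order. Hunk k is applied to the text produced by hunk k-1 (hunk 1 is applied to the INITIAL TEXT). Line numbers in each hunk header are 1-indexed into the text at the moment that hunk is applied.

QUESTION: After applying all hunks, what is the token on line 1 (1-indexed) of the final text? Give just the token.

Hunk 1: at line 5 remove [hrx] add [sgra] -> 9 lines: npont boe tpa kid mtx lollc sgra ycvbd xshs
Hunk 2: at line 1 remove [tpa] add [oyh] -> 9 lines: npont boe oyh kid mtx lollc sgra ycvbd xshs
Hunk 3: at line 1 remove [boe,oyh] add [ade,tbmcv,zqh] -> 10 lines: npont ade tbmcv zqh kid mtx lollc sgra ycvbd xshs
Hunk 4: at line 1 remove [tbmcv,zqh,kid] add [qcyu] -> 8 lines: npont ade qcyu mtx lollc sgra ycvbd xshs
Hunk 5: at line 3 remove [mtx,lollc] add [hbgpb] -> 7 lines: npont ade qcyu hbgpb sgra ycvbd xshs
Hunk 6: at line 3 remove [hbgpb,sgra] add [ful,yxu] -> 7 lines: npont ade qcyu ful yxu ycvbd xshs
Final line 1: npont

Answer: npont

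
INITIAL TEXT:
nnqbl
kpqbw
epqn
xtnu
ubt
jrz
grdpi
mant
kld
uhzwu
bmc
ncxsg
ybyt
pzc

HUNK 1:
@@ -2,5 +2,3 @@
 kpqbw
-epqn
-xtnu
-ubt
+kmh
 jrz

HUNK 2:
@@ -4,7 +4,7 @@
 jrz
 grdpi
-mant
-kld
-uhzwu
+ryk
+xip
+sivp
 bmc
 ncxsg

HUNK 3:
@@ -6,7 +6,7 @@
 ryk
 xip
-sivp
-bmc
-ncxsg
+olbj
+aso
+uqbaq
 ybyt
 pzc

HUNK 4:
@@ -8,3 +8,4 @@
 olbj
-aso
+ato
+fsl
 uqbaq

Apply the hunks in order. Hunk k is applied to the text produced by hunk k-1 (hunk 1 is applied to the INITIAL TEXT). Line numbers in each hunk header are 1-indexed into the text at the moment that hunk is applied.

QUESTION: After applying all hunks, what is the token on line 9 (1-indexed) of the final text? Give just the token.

Answer: ato

Derivation:
Hunk 1: at line 2 remove [epqn,xtnu,ubt] add [kmh] -> 12 lines: nnqbl kpqbw kmh jrz grdpi mant kld uhzwu bmc ncxsg ybyt pzc
Hunk 2: at line 4 remove [mant,kld,uhzwu] add [ryk,xip,sivp] -> 12 lines: nnqbl kpqbw kmh jrz grdpi ryk xip sivp bmc ncxsg ybyt pzc
Hunk 3: at line 6 remove [sivp,bmc,ncxsg] add [olbj,aso,uqbaq] -> 12 lines: nnqbl kpqbw kmh jrz grdpi ryk xip olbj aso uqbaq ybyt pzc
Hunk 4: at line 8 remove [aso] add [ato,fsl] -> 13 lines: nnqbl kpqbw kmh jrz grdpi ryk xip olbj ato fsl uqbaq ybyt pzc
Final line 9: ato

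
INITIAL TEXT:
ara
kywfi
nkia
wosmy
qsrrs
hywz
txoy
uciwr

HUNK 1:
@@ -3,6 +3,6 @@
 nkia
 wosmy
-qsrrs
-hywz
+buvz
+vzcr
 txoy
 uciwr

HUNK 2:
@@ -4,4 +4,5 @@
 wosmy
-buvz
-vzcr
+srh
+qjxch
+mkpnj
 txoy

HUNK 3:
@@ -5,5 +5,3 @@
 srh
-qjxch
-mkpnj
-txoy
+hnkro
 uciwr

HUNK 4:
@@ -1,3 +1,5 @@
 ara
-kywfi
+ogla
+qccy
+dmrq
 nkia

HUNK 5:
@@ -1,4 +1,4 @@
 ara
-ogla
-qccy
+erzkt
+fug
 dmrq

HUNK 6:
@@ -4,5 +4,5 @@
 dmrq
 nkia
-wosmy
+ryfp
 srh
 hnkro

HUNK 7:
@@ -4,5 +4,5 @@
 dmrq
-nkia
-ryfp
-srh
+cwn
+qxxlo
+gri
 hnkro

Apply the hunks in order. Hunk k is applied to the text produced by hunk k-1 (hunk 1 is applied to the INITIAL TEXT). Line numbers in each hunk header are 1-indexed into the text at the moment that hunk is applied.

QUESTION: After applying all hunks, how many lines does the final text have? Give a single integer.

Hunk 1: at line 3 remove [qsrrs,hywz] add [buvz,vzcr] -> 8 lines: ara kywfi nkia wosmy buvz vzcr txoy uciwr
Hunk 2: at line 4 remove [buvz,vzcr] add [srh,qjxch,mkpnj] -> 9 lines: ara kywfi nkia wosmy srh qjxch mkpnj txoy uciwr
Hunk 3: at line 5 remove [qjxch,mkpnj,txoy] add [hnkro] -> 7 lines: ara kywfi nkia wosmy srh hnkro uciwr
Hunk 4: at line 1 remove [kywfi] add [ogla,qccy,dmrq] -> 9 lines: ara ogla qccy dmrq nkia wosmy srh hnkro uciwr
Hunk 5: at line 1 remove [ogla,qccy] add [erzkt,fug] -> 9 lines: ara erzkt fug dmrq nkia wosmy srh hnkro uciwr
Hunk 6: at line 4 remove [wosmy] add [ryfp] -> 9 lines: ara erzkt fug dmrq nkia ryfp srh hnkro uciwr
Hunk 7: at line 4 remove [nkia,ryfp,srh] add [cwn,qxxlo,gri] -> 9 lines: ara erzkt fug dmrq cwn qxxlo gri hnkro uciwr
Final line count: 9

Answer: 9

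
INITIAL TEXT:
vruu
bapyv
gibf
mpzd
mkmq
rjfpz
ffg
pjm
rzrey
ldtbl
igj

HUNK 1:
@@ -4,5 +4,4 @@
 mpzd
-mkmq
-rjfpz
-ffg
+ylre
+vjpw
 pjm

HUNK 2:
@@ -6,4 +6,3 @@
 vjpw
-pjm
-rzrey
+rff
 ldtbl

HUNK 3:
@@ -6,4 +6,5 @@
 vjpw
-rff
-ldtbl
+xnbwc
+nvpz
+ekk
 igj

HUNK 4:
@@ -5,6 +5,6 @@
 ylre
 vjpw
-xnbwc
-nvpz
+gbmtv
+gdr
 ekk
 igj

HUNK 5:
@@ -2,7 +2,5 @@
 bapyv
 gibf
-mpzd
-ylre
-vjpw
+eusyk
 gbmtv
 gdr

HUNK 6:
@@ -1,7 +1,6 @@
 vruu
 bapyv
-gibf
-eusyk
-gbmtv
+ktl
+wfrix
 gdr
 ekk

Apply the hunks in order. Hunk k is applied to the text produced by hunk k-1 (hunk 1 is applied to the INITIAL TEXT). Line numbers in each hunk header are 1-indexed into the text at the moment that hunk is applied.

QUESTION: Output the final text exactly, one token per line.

Hunk 1: at line 4 remove [mkmq,rjfpz,ffg] add [ylre,vjpw] -> 10 lines: vruu bapyv gibf mpzd ylre vjpw pjm rzrey ldtbl igj
Hunk 2: at line 6 remove [pjm,rzrey] add [rff] -> 9 lines: vruu bapyv gibf mpzd ylre vjpw rff ldtbl igj
Hunk 3: at line 6 remove [rff,ldtbl] add [xnbwc,nvpz,ekk] -> 10 lines: vruu bapyv gibf mpzd ylre vjpw xnbwc nvpz ekk igj
Hunk 4: at line 5 remove [xnbwc,nvpz] add [gbmtv,gdr] -> 10 lines: vruu bapyv gibf mpzd ylre vjpw gbmtv gdr ekk igj
Hunk 5: at line 2 remove [mpzd,ylre,vjpw] add [eusyk] -> 8 lines: vruu bapyv gibf eusyk gbmtv gdr ekk igj
Hunk 6: at line 1 remove [gibf,eusyk,gbmtv] add [ktl,wfrix] -> 7 lines: vruu bapyv ktl wfrix gdr ekk igj

Answer: vruu
bapyv
ktl
wfrix
gdr
ekk
igj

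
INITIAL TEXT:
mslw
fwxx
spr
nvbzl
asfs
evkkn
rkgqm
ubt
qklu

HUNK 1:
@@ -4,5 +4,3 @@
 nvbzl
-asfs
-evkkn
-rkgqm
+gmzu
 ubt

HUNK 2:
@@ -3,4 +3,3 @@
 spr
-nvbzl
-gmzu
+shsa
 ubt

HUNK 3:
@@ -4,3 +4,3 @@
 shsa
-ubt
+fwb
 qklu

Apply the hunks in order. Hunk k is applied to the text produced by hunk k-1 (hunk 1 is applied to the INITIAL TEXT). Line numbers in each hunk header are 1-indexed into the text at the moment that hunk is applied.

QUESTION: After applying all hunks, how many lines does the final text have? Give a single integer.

Answer: 6

Derivation:
Hunk 1: at line 4 remove [asfs,evkkn,rkgqm] add [gmzu] -> 7 lines: mslw fwxx spr nvbzl gmzu ubt qklu
Hunk 2: at line 3 remove [nvbzl,gmzu] add [shsa] -> 6 lines: mslw fwxx spr shsa ubt qklu
Hunk 3: at line 4 remove [ubt] add [fwb] -> 6 lines: mslw fwxx spr shsa fwb qklu
Final line count: 6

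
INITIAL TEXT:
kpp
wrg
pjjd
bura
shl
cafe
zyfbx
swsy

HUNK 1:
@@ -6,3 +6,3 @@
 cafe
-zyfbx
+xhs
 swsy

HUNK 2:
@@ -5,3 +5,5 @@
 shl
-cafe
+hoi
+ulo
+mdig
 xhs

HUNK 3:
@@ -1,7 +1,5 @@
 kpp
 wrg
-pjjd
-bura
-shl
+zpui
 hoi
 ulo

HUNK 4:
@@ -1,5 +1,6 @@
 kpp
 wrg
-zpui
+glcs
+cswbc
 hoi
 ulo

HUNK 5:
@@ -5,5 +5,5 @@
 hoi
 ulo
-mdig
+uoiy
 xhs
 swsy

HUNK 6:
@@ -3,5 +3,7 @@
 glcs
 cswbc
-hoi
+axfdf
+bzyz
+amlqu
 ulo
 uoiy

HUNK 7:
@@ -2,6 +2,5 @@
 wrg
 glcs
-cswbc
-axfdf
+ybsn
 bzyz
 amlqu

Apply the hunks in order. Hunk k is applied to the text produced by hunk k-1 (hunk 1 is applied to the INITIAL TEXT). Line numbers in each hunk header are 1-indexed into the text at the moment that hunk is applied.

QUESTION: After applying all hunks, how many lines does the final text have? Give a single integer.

Hunk 1: at line 6 remove [zyfbx] add [xhs] -> 8 lines: kpp wrg pjjd bura shl cafe xhs swsy
Hunk 2: at line 5 remove [cafe] add [hoi,ulo,mdig] -> 10 lines: kpp wrg pjjd bura shl hoi ulo mdig xhs swsy
Hunk 3: at line 1 remove [pjjd,bura,shl] add [zpui] -> 8 lines: kpp wrg zpui hoi ulo mdig xhs swsy
Hunk 4: at line 1 remove [zpui] add [glcs,cswbc] -> 9 lines: kpp wrg glcs cswbc hoi ulo mdig xhs swsy
Hunk 5: at line 5 remove [mdig] add [uoiy] -> 9 lines: kpp wrg glcs cswbc hoi ulo uoiy xhs swsy
Hunk 6: at line 3 remove [hoi] add [axfdf,bzyz,amlqu] -> 11 lines: kpp wrg glcs cswbc axfdf bzyz amlqu ulo uoiy xhs swsy
Hunk 7: at line 2 remove [cswbc,axfdf] add [ybsn] -> 10 lines: kpp wrg glcs ybsn bzyz amlqu ulo uoiy xhs swsy
Final line count: 10

Answer: 10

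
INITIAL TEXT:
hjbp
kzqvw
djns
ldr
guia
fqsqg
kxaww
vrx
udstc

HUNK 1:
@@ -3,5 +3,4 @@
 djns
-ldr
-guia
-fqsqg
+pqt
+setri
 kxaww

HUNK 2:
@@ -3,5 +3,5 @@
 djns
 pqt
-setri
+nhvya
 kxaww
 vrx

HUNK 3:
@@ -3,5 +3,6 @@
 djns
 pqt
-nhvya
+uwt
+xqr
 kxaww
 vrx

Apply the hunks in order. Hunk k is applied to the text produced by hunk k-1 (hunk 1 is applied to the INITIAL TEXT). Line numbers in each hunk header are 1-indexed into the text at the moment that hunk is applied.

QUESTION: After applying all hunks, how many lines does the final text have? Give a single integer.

Answer: 9

Derivation:
Hunk 1: at line 3 remove [ldr,guia,fqsqg] add [pqt,setri] -> 8 lines: hjbp kzqvw djns pqt setri kxaww vrx udstc
Hunk 2: at line 3 remove [setri] add [nhvya] -> 8 lines: hjbp kzqvw djns pqt nhvya kxaww vrx udstc
Hunk 3: at line 3 remove [nhvya] add [uwt,xqr] -> 9 lines: hjbp kzqvw djns pqt uwt xqr kxaww vrx udstc
Final line count: 9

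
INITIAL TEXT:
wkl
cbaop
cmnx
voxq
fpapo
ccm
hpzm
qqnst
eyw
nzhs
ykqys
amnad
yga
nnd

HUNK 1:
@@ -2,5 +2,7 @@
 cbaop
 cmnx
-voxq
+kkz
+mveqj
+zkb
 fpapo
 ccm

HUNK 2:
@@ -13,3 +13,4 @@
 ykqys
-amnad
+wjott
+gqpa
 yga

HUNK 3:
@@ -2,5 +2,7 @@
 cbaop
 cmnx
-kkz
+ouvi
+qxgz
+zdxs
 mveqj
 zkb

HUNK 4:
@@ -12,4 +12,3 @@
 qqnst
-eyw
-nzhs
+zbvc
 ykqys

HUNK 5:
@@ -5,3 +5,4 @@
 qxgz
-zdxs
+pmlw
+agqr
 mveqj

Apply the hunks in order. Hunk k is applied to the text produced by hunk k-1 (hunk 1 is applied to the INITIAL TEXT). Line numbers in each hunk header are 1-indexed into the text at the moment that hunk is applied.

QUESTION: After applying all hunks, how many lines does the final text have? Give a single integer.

Hunk 1: at line 2 remove [voxq] add [kkz,mveqj,zkb] -> 16 lines: wkl cbaop cmnx kkz mveqj zkb fpapo ccm hpzm qqnst eyw nzhs ykqys amnad yga nnd
Hunk 2: at line 13 remove [amnad] add [wjott,gqpa] -> 17 lines: wkl cbaop cmnx kkz mveqj zkb fpapo ccm hpzm qqnst eyw nzhs ykqys wjott gqpa yga nnd
Hunk 3: at line 2 remove [kkz] add [ouvi,qxgz,zdxs] -> 19 lines: wkl cbaop cmnx ouvi qxgz zdxs mveqj zkb fpapo ccm hpzm qqnst eyw nzhs ykqys wjott gqpa yga nnd
Hunk 4: at line 12 remove [eyw,nzhs] add [zbvc] -> 18 lines: wkl cbaop cmnx ouvi qxgz zdxs mveqj zkb fpapo ccm hpzm qqnst zbvc ykqys wjott gqpa yga nnd
Hunk 5: at line 5 remove [zdxs] add [pmlw,agqr] -> 19 lines: wkl cbaop cmnx ouvi qxgz pmlw agqr mveqj zkb fpapo ccm hpzm qqnst zbvc ykqys wjott gqpa yga nnd
Final line count: 19

Answer: 19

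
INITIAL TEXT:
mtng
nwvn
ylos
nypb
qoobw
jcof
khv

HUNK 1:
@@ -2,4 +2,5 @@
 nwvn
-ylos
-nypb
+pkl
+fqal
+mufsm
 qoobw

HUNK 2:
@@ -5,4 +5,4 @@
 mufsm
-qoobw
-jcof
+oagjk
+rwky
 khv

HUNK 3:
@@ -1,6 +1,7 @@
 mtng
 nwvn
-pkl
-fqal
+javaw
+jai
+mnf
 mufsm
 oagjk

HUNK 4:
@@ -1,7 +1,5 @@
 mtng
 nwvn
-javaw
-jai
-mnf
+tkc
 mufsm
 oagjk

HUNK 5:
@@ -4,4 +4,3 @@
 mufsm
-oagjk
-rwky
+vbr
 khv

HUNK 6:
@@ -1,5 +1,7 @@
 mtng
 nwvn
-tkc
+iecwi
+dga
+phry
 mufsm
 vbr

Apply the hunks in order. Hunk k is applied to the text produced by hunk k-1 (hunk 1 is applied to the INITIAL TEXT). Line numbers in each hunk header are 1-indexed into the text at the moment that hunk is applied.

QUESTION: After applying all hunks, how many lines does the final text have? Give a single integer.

Answer: 8

Derivation:
Hunk 1: at line 2 remove [ylos,nypb] add [pkl,fqal,mufsm] -> 8 lines: mtng nwvn pkl fqal mufsm qoobw jcof khv
Hunk 2: at line 5 remove [qoobw,jcof] add [oagjk,rwky] -> 8 lines: mtng nwvn pkl fqal mufsm oagjk rwky khv
Hunk 3: at line 1 remove [pkl,fqal] add [javaw,jai,mnf] -> 9 lines: mtng nwvn javaw jai mnf mufsm oagjk rwky khv
Hunk 4: at line 1 remove [javaw,jai,mnf] add [tkc] -> 7 lines: mtng nwvn tkc mufsm oagjk rwky khv
Hunk 5: at line 4 remove [oagjk,rwky] add [vbr] -> 6 lines: mtng nwvn tkc mufsm vbr khv
Hunk 6: at line 1 remove [tkc] add [iecwi,dga,phry] -> 8 lines: mtng nwvn iecwi dga phry mufsm vbr khv
Final line count: 8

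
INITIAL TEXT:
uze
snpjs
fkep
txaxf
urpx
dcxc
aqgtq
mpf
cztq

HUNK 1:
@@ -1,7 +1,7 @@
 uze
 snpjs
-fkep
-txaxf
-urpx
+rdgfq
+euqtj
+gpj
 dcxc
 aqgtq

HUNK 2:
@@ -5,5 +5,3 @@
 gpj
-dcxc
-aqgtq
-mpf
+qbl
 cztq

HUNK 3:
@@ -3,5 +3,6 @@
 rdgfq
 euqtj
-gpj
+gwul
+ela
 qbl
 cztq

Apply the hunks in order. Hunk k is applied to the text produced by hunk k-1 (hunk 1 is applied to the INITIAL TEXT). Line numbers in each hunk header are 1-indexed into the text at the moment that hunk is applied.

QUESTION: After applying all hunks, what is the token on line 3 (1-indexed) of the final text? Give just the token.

Hunk 1: at line 1 remove [fkep,txaxf,urpx] add [rdgfq,euqtj,gpj] -> 9 lines: uze snpjs rdgfq euqtj gpj dcxc aqgtq mpf cztq
Hunk 2: at line 5 remove [dcxc,aqgtq,mpf] add [qbl] -> 7 lines: uze snpjs rdgfq euqtj gpj qbl cztq
Hunk 3: at line 3 remove [gpj] add [gwul,ela] -> 8 lines: uze snpjs rdgfq euqtj gwul ela qbl cztq
Final line 3: rdgfq

Answer: rdgfq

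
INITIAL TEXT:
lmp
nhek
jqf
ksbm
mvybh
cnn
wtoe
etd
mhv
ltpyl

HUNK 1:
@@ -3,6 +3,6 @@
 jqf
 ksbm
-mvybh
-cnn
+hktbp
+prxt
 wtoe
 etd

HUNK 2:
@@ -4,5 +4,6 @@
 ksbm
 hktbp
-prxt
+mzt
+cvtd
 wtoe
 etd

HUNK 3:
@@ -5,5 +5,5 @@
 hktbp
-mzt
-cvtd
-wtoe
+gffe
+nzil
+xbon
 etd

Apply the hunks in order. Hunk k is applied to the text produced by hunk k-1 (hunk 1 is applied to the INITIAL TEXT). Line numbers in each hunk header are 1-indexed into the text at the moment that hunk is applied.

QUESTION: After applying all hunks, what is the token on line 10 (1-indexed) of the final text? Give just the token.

Hunk 1: at line 3 remove [mvybh,cnn] add [hktbp,prxt] -> 10 lines: lmp nhek jqf ksbm hktbp prxt wtoe etd mhv ltpyl
Hunk 2: at line 4 remove [prxt] add [mzt,cvtd] -> 11 lines: lmp nhek jqf ksbm hktbp mzt cvtd wtoe etd mhv ltpyl
Hunk 3: at line 5 remove [mzt,cvtd,wtoe] add [gffe,nzil,xbon] -> 11 lines: lmp nhek jqf ksbm hktbp gffe nzil xbon etd mhv ltpyl
Final line 10: mhv

Answer: mhv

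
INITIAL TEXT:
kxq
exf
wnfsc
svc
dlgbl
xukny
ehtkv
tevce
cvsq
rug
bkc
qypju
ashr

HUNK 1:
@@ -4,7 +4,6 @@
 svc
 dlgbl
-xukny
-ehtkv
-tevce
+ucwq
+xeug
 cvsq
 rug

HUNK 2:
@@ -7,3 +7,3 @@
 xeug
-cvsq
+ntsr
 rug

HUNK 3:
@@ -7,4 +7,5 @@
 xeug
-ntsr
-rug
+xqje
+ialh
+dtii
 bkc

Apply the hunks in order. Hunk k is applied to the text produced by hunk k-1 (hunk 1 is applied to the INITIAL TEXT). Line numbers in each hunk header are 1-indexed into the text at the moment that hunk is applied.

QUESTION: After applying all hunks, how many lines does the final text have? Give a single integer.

Answer: 13

Derivation:
Hunk 1: at line 4 remove [xukny,ehtkv,tevce] add [ucwq,xeug] -> 12 lines: kxq exf wnfsc svc dlgbl ucwq xeug cvsq rug bkc qypju ashr
Hunk 2: at line 7 remove [cvsq] add [ntsr] -> 12 lines: kxq exf wnfsc svc dlgbl ucwq xeug ntsr rug bkc qypju ashr
Hunk 3: at line 7 remove [ntsr,rug] add [xqje,ialh,dtii] -> 13 lines: kxq exf wnfsc svc dlgbl ucwq xeug xqje ialh dtii bkc qypju ashr
Final line count: 13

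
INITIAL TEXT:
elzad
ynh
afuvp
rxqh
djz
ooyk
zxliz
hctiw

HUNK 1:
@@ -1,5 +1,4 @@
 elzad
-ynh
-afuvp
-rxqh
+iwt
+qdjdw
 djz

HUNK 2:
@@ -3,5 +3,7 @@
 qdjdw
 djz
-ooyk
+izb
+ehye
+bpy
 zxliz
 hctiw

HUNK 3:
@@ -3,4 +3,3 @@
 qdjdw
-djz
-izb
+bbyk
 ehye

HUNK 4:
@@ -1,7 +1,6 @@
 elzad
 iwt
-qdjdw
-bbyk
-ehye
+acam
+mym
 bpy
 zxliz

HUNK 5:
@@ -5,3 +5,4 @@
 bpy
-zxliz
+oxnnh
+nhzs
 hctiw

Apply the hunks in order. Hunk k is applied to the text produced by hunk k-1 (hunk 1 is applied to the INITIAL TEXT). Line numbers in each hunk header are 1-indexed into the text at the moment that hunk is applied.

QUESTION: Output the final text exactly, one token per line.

Answer: elzad
iwt
acam
mym
bpy
oxnnh
nhzs
hctiw

Derivation:
Hunk 1: at line 1 remove [ynh,afuvp,rxqh] add [iwt,qdjdw] -> 7 lines: elzad iwt qdjdw djz ooyk zxliz hctiw
Hunk 2: at line 3 remove [ooyk] add [izb,ehye,bpy] -> 9 lines: elzad iwt qdjdw djz izb ehye bpy zxliz hctiw
Hunk 3: at line 3 remove [djz,izb] add [bbyk] -> 8 lines: elzad iwt qdjdw bbyk ehye bpy zxliz hctiw
Hunk 4: at line 1 remove [qdjdw,bbyk,ehye] add [acam,mym] -> 7 lines: elzad iwt acam mym bpy zxliz hctiw
Hunk 5: at line 5 remove [zxliz] add [oxnnh,nhzs] -> 8 lines: elzad iwt acam mym bpy oxnnh nhzs hctiw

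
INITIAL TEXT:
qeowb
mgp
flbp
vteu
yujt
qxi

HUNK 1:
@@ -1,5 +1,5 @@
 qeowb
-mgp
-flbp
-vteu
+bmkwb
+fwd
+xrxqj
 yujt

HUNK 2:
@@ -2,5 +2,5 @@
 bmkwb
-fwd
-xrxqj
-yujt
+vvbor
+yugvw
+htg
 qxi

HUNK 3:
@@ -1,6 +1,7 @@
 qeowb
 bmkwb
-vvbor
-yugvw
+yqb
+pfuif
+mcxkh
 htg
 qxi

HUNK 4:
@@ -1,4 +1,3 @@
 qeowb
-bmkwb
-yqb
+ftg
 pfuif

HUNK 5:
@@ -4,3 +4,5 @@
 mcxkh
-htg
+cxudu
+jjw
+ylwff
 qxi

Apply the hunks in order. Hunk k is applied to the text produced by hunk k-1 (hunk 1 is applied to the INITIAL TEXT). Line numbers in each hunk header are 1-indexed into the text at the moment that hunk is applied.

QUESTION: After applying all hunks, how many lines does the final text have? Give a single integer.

Answer: 8

Derivation:
Hunk 1: at line 1 remove [mgp,flbp,vteu] add [bmkwb,fwd,xrxqj] -> 6 lines: qeowb bmkwb fwd xrxqj yujt qxi
Hunk 2: at line 2 remove [fwd,xrxqj,yujt] add [vvbor,yugvw,htg] -> 6 lines: qeowb bmkwb vvbor yugvw htg qxi
Hunk 3: at line 1 remove [vvbor,yugvw] add [yqb,pfuif,mcxkh] -> 7 lines: qeowb bmkwb yqb pfuif mcxkh htg qxi
Hunk 4: at line 1 remove [bmkwb,yqb] add [ftg] -> 6 lines: qeowb ftg pfuif mcxkh htg qxi
Hunk 5: at line 4 remove [htg] add [cxudu,jjw,ylwff] -> 8 lines: qeowb ftg pfuif mcxkh cxudu jjw ylwff qxi
Final line count: 8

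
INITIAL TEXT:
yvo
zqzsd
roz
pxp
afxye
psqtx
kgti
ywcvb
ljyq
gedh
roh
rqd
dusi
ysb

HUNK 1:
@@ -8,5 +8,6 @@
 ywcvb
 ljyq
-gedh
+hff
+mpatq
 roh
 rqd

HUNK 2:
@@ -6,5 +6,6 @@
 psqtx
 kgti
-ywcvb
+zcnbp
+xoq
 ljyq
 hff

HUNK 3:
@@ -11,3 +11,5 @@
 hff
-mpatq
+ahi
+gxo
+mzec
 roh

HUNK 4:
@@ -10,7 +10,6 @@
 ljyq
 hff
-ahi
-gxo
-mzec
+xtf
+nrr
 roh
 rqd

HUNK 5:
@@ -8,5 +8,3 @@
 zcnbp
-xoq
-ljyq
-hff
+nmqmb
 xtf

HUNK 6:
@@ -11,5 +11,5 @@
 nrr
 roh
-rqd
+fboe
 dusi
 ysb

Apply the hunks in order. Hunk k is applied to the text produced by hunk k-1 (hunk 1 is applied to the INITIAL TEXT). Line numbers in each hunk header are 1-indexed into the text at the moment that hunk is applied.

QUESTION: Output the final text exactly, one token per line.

Hunk 1: at line 8 remove [gedh] add [hff,mpatq] -> 15 lines: yvo zqzsd roz pxp afxye psqtx kgti ywcvb ljyq hff mpatq roh rqd dusi ysb
Hunk 2: at line 6 remove [ywcvb] add [zcnbp,xoq] -> 16 lines: yvo zqzsd roz pxp afxye psqtx kgti zcnbp xoq ljyq hff mpatq roh rqd dusi ysb
Hunk 3: at line 11 remove [mpatq] add [ahi,gxo,mzec] -> 18 lines: yvo zqzsd roz pxp afxye psqtx kgti zcnbp xoq ljyq hff ahi gxo mzec roh rqd dusi ysb
Hunk 4: at line 10 remove [ahi,gxo,mzec] add [xtf,nrr] -> 17 lines: yvo zqzsd roz pxp afxye psqtx kgti zcnbp xoq ljyq hff xtf nrr roh rqd dusi ysb
Hunk 5: at line 8 remove [xoq,ljyq,hff] add [nmqmb] -> 15 lines: yvo zqzsd roz pxp afxye psqtx kgti zcnbp nmqmb xtf nrr roh rqd dusi ysb
Hunk 6: at line 11 remove [rqd] add [fboe] -> 15 lines: yvo zqzsd roz pxp afxye psqtx kgti zcnbp nmqmb xtf nrr roh fboe dusi ysb

Answer: yvo
zqzsd
roz
pxp
afxye
psqtx
kgti
zcnbp
nmqmb
xtf
nrr
roh
fboe
dusi
ysb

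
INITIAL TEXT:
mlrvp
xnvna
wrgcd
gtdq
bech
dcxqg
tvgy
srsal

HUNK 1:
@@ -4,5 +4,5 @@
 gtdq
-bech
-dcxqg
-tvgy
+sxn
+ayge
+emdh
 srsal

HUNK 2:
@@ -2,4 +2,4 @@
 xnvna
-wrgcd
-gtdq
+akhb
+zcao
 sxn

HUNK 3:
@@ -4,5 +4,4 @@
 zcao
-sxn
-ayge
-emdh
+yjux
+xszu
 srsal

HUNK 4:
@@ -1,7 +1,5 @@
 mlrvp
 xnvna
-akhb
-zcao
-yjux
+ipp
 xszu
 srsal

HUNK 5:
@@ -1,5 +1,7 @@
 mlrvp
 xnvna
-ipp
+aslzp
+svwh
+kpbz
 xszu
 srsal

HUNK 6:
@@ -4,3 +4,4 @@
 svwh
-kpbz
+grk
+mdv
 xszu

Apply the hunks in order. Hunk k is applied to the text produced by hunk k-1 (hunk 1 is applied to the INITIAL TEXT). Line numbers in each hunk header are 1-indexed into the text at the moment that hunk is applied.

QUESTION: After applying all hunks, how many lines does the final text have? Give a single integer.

Answer: 8

Derivation:
Hunk 1: at line 4 remove [bech,dcxqg,tvgy] add [sxn,ayge,emdh] -> 8 lines: mlrvp xnvna wrgcd gtdq sxn ayge emdh srsal
Hunk 2: at line 2 remove [wrgcd,gtdq] add [akhb,zcao] -> 8 lines: mlrvp xnvna akhb zcao sxn ayge emdh srsal
Hunk 3: at line 4 remove [sxn,ayge,emdh] add [yjux,xszu] -> 7 lines: mlrvp xnvna akhb zcao yjux xszu srsal
Hunk 4: at line 1 remove [akhb,zcao,yjux] add [ipp] -> 5 lines: mlrvp xnvna ipp xszu srsal
Hunk 5: at line 1 remove [ipp] add [aslzp,svwh,kpbz] -> 7 lines: mlrvp xnvna aslzp svwh kpbz xszu srsal
Hunk 6: at line 4 remove [kpbz] add [grk,mdv] -> 8 lines: mlrvp xnvna aslzp svwh grk mdv xszu srsal
Final line count: 8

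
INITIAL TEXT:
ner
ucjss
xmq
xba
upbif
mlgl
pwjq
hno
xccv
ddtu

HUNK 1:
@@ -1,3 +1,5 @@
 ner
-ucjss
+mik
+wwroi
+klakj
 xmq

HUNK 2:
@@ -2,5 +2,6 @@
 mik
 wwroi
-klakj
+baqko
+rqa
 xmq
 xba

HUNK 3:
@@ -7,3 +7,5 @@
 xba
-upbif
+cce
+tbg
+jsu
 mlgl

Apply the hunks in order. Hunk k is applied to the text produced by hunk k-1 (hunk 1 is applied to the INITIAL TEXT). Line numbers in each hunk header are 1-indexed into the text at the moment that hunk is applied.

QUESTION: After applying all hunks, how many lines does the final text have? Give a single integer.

Answer: 15

Derivation:
Hunk 1: at line 1 remove [ucjss] add [mik,wwroi,klakj] -> 12 lines: ner mik wwroi klakj xmq xba upbif mlgl pwjq hno xccv ddtu
Hunk 2: at line 2 remove [klakj] add [baqko,rqa] -> 13 lines: ner mik wwroi baqko rqa xmq xba upbif mlgl pwjq hno xccv ddtu
Hunk 3: at line 7 remove [upbif] add [cce,tbg,jsu] -> 15 lines: ner mik wwroi baqko rqa xmq xba cce tbg jsu mlgl pwjq hno xccv ddtu
Final line count: 15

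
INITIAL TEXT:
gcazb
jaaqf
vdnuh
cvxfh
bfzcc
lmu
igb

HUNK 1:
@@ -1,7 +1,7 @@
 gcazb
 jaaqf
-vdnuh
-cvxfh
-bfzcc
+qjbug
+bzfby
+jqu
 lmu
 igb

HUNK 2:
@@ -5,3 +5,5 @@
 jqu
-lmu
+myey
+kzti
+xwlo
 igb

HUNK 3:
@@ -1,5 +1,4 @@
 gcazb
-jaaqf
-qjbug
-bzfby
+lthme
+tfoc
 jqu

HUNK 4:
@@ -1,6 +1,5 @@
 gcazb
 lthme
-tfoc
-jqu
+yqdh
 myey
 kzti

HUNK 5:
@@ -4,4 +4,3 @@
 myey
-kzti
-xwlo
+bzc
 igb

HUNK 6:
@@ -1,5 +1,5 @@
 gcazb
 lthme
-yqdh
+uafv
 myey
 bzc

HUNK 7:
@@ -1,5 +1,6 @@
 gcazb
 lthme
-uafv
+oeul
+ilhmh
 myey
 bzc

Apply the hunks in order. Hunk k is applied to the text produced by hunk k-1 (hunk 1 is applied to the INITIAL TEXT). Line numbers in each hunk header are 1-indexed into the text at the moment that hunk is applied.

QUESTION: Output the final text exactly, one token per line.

Answer: gcazb
lthme
oeul
ilhmh
myey
bzc
igb

Derivation:
Hunk 1: at line 1 remove [vdnuh,cvxfh,bfzcc] add [qjbug,bzfby,jqu] -> 7 lines: gcazb jaaqf qjbug bzfby jqu lmu igb
Hunk 2: at line 5 remove [lmu] add [myey,kzti,xwlo] -> 9 lines: gcazb jaaqf qjbug bzfby jqu myey kzti xwlo igb
Hunk 3: at line 1 remove [jaaqf,qjbug,bzfby] add [lthme,tfoc] -> 8 lines: gcazb lthme tfoc jqu myey kzti xwlo igb
Hunk 4: at line 1 remove [tfoc,jqu] add [yqdh] -> 7 lines: gcazb lthme yqdh myey kzti xwlo igb
Hunk 5: at line 4 remove [kzti,xwlo] add [bzc] -> 6 lines: gcazb lthme yqdh myey bzc igb
Hunk 6: at line 1 remove [yqdh] add [uafv] -> 6 lines: gcazb lthme uafv myey bzc igb
Hunk 7: at line 1 remove [uafv] add [oeul,ilhmh] -> 7 lines: gcazb lthme oeul ilhmh myey bzc igb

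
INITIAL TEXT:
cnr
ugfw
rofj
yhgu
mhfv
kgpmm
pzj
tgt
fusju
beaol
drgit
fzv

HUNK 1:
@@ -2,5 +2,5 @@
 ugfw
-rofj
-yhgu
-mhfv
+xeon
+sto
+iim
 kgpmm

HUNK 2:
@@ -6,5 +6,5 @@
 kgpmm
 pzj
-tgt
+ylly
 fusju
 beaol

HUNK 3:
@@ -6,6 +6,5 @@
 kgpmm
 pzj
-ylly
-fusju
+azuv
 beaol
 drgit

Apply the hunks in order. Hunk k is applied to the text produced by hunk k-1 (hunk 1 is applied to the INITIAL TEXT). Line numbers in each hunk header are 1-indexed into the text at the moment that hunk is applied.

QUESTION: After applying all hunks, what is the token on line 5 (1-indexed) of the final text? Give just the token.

Answer: iim

Derivation:
Hunk 1: at line 2 remove [rofj,yhgu,mhfv] add [xeon,sto,iim] -> 12 lines: cnr ugfw xeon sto iim kgpmm pzj tgt fusju beaol drgit fzv
Hunk 2: at line 6 remove [tgt] add [ylly] -> 12 lines: cnr ugfw xeon sto iim kgpmm pzj ylly fusju beaol drgit fzv
Hunk 3: at line 6 remove [ylly,fusju] add [azuv] -> 11 lines: cnr ugfw xeon sto iim kgpmm pzj azuv beaol drgit fzv
Final line 5: iim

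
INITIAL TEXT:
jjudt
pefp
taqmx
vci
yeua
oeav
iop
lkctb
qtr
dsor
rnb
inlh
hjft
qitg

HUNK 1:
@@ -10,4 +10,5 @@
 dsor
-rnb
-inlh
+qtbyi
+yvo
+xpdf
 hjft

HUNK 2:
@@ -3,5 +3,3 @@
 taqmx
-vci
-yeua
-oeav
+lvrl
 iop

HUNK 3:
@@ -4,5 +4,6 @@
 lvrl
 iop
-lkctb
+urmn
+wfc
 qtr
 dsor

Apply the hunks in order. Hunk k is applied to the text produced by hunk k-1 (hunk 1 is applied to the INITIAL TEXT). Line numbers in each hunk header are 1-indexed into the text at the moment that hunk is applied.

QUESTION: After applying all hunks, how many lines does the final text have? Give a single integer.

Answer: 14

Derivation:
Hunk 1: at line 10 remove [rnb,inlh] add [qtbyi,yvo,xpdf] -> 15 lines: jjudt pefp taqmx vci yeua oeav iop lkctb qtr dsor qtbyi yvo xpdf hjft qitg
Hunk 2: at line 3 remove [vci,yeua,oeav] add [lvrl] -> 13 lines: jjudt pefp taqmx lvrl iop lkctb qtr dsor qtbyi yvo xpdf hjft qitg
Hunk 3: at line 4 remove [lkctb] add [urmn,wfc] -> 14 lines: jjudt pefp taqmx lvrl iop urmn wfc qtr dsor qtbyi yvo xpdf hjft qitg
Final line count: 14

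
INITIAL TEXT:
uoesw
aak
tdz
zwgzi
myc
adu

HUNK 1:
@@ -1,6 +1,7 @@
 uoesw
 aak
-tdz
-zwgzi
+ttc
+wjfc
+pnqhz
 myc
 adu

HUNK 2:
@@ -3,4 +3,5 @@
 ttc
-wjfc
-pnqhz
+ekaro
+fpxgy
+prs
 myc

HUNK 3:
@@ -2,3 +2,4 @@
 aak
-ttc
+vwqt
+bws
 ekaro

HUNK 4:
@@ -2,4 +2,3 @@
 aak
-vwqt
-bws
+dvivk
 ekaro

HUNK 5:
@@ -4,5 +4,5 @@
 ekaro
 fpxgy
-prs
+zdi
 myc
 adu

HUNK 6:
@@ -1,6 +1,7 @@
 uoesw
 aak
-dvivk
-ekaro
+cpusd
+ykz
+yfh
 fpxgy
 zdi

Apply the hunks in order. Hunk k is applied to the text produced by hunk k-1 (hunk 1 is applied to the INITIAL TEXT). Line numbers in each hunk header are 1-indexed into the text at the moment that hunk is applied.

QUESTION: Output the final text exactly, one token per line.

Hunk 1: at line 1 remove [tdz,zwgzi] add [ttc,wjfc,pnqhz] -> 7 lines: uoesw aak ttc wjfc pnqhz myc adu
Hunk 2: at line 3 remove [wjfc,pnqhz] add [ekaro,fpxgy,prs] -> 8 lines: uoesw aak ttc ekaro fpxgy prs myc adu
Hunk 3: at line 2 remove [ttc] add [vwqt,bws] -> 9 lines: uoesw aak vwqt bws ekaro fpxgy prs myc adu
Hunk 4: at line 2 remove [vwqt,bws] add [dvivk] -> 8 lines: uoesw aak dvivk ekaro fpxgy prs myc adu
Hunk 5: at line 4 remove [prs] add [zdi] -> 8 lines: uoesw aak dvivk ekaro fpxgy zdi myc adu
Hunk 6: at line 1 remove [dvivk,ekaro] add [cpusd,ykz,yfh] -> 9 lines: uoesw aak cpusd ykz yfh fpxgy zdi myc adu

Answer: uoesw
aak
cpusd
ykz
yfh
fpxgy
zdi
myc
adu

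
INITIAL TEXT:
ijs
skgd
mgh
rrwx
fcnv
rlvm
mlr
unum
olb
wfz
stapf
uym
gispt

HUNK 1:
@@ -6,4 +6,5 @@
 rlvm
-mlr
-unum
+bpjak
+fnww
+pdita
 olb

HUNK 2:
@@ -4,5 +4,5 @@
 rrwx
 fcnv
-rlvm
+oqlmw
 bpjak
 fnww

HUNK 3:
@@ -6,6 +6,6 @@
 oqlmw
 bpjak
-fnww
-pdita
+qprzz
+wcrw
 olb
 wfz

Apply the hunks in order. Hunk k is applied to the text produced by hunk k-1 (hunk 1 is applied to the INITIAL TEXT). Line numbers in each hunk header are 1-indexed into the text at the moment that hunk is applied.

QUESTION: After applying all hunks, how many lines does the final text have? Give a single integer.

Hunk 1: at line 6 remove [mlr,unum] add [bpjak,fnww,pdita] -> 14 lines: ijs skgd mgh rrwx fcnv rlvm bpjak fnww pdita olb wfz stapf uym gispt
Hunk 2: at line 4 remove [rlvm] add [oqlmw] -> 14 lines: ijs skgd mgh rrwx fcnv oqlmw bpjak fnww pdita olb wfz stapf uym gispt
Hunk 3: at line 6 remove [fnww,pdita] add [qprzz,wcrw] -> 14 lines: ijs skgd mgh rrwx fcnv oqlmw bpjak qprzz wcrw olb wfz stapf uym gispt
Final line count: 14

Answer: 14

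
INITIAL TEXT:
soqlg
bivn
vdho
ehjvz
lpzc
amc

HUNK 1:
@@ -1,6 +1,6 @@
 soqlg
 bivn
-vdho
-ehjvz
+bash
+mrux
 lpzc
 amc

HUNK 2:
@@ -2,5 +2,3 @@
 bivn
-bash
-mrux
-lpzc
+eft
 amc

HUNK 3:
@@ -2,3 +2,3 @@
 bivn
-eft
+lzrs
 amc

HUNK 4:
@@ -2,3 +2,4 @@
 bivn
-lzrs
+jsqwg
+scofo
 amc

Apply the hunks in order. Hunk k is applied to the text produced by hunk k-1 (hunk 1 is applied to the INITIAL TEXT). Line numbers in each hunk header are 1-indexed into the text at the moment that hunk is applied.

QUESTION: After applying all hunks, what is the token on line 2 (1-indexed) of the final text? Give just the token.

Answer: bivn

Derivation:
Hunk 1: at line 1 remove [vdho,ehjvz] add [bash,mrux] -> 6 lines: soqlg bivn bash mrux lpzc amc
Hunk 2: at line 2 remove [bash,mrux,lpzc] add [eft] -> 4 lines: soqlg bivn eft amc
Hunk 3: at line 2 remove [eft] add [lzrs] -> 4 lines: soqlg bivn lzrs amc
Hunk 4: at line 2 remove [lzrs] add [jsqwg,scofo] -> 5 lines: soqlg bivn jsqwg scofo amc
Final line 2: bivn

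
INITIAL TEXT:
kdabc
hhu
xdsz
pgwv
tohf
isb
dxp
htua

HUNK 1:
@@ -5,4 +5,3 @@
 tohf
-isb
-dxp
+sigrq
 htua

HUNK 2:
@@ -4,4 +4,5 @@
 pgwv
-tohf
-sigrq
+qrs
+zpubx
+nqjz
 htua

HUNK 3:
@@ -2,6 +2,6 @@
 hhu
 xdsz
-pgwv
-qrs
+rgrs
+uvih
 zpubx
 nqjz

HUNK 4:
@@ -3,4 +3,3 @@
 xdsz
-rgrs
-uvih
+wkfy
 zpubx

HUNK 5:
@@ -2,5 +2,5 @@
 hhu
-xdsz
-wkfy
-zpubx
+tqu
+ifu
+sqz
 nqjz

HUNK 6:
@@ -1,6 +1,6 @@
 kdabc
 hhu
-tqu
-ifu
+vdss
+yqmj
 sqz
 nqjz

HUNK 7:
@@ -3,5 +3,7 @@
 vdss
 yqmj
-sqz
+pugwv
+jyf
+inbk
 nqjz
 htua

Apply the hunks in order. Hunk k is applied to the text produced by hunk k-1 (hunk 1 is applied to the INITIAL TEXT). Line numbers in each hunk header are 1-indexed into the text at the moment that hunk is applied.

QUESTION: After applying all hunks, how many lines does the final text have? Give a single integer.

Answer: 9

Derivation:
Hunk 1: at line 5 remove [isb,dxp] add [sigrq] -> 7 lines: kdabc hhu xdsz pgwv tohf sigrq htua
Hunk 2: at line 4 remove [tohf,sigrq] add [qrs,zpubx,nqjz] -> 8 lines: kdabc hhu xdsz pgwv qrs zpubx nqjz htua
Hunk 3: at line 2 remove [pgwv,qrs] add [rgrs,uvih] -> 8 lines: kdabc hhu xdsz rgrs uvih zpubx nqjz htua
Hunk 4: at line 3 remove [rgrs,uvih] add [wkfy] -> 7 lines: kdabc hhu xdsz wkfy zpubx nqjz htua
Hunk 5: at line 2 remove [xdsz,wkfy,zpubx] add [tqu,ifu,sqz] -> 7 lines: kdabc hhu tqu ifu sqz nqjz htua
Hunk 6: at line 1 remove [tqu,ifu] add [vdss,yqmj] -> 7 lines: kdabc hhu vdss yqmj sqz nqjz htua
Hunk 7: at line 3 remove [sqz] add [pugwv,jyf,inbk] -> 9 lines: kdabc hhu vdss yqmj pugwv jyf inbk nqjz htua
Final line count: 9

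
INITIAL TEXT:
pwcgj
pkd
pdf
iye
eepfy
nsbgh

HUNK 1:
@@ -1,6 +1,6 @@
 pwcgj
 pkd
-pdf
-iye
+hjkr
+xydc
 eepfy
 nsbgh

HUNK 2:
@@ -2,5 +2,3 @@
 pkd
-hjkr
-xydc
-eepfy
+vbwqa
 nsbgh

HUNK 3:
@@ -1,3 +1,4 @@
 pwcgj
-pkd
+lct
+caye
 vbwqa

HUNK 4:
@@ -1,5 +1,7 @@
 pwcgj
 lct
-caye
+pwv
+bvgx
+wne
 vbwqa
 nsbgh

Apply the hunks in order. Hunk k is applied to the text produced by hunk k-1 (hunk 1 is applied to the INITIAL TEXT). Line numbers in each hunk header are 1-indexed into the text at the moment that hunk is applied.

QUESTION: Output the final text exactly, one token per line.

Hunk 1: at line 1 remove [pdf,iye] add [hjkr,xydc] -> 6 lines: pwcgj pkd hjkr xydc eepfy nsbgh
Hunk 2: at line 2 remove [hjkr,xydc,eepfy] add [vbwqa] -> 4 lines: pwcgj pkd vbwqa nsbgh
Hunk 3: at line 1 remove [pkd] add [lct,caye] -> 5 lines: pwcgj lct caye vbwqa nsbgh
Hunk 4: at line 1 remove [caye] add [pwv,bvgx,wne] -> 7 lines: pwcgj lct pwv bvgx wne vbwqa nsbgh

Answer: pwcgj
lct
pwv
bvgx
wne
vbwqa
nsbgh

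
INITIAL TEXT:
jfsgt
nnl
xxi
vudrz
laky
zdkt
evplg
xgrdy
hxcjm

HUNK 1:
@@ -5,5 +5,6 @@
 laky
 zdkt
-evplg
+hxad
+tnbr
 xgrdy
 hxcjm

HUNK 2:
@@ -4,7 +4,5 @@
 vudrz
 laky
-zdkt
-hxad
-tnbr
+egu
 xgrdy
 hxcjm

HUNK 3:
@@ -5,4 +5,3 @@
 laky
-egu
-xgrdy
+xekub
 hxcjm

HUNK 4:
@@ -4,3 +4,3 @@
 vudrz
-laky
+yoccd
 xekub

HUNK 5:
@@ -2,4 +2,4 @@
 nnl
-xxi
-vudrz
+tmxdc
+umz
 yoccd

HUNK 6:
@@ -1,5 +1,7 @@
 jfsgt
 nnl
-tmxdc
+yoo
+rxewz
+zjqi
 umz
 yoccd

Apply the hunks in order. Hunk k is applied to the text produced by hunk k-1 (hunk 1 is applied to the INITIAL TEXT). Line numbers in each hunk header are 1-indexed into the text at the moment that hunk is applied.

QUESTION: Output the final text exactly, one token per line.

Hunk 1: at line 5 remove [evplg] add [hxad,tnbr] -> 10 lines: jfsgt nnl xxi vudrz laky zdkt hxad tnbr xgrdy hxcjm
Hunk 2: at line 4 remove [zdkt,hxad,tnbr] add [egu] -> 8 lines: jfsgt nnl xxi vudrz laky egu xgrdy hxcjm
Hunk 3: at line 5 remove [egu,xgrdy] add [xekub] -> 7 lines: jfsgt nnl xxi vudrz laky xekub hxcjm
Hunk 4: at line 4 remove [laky] add [yoccd] -> 7 lines: jfsgt nnl xxi vudrz yoccd xekub hxcjm
Hunk 5: at line 2 remove [xxi,vudrz] add [tmxdc,umz] -> 7 lines: jfsgt nnl tmxdc umz yoccd xekub hxcjm
Hunk 6: at line 1 remove [tmxdc] add [yoo,rxewz,zjqi] -> 9 lines: jfsgt nnl yoo rxewz zjqi umz yoccd xekub hxcjm

Answer: jfsgt
nnl
yoo
rxewz
zjqi
umz
yoccd
xekub
hxcjm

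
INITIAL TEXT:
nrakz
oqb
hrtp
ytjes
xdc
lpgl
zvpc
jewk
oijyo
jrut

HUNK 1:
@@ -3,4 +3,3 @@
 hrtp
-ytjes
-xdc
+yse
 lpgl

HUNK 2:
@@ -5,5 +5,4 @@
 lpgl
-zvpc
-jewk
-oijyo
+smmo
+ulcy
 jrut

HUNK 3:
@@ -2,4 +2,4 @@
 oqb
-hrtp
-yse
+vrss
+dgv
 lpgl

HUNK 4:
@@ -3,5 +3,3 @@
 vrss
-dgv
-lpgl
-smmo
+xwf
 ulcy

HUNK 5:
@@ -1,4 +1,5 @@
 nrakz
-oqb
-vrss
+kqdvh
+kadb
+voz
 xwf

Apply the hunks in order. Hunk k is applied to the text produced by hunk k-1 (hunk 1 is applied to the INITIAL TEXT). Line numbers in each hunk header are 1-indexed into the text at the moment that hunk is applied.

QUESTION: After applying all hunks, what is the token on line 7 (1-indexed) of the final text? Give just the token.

Answer: jrut

Derivation:
Hunk 1: at line 3 remove [ytjes,xdc] add [yse] -> 9 lines: nrakz oqb hrtp yse lpgl zvpc jewk oijyo jrut
Hunk 2: at line 5 remove [zvpc,jewk,oijyo] add [smmo,ulcy] -> 8 lines: nrakz oqb hrtp yse lpgl smmo ulcy jrut
Hunk 3: at line 2 remove [hrtp,yse] add [vrss,dgv] -> 8 lines: nrakz oqb vrss dgv lpgl smmo ulcy jrut
Hunk 4: at line 3 remove [dgv,lpgl,smmo] add [xwf] -> 6 lines: nrakz oqb vrss xwf ulcy jrut
Hunk 5: at line 1 remove [oqb,vrss] add [kqdvh,kadb,voz] -> 7 lines: nrakz kqdvh kadb voz xwf ulcy jrut
Final line 7: jrut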